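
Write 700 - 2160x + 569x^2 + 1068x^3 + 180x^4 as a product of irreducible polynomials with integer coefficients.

Trying the rational-root candidates, x = -14/3 is a root, giving the factor (3x + 14) and quotient 60x^3 + 76x^2 - 165x + 50.
Then x = 5/6 is a root, so (6x - 5) divides it; the quotient is 10x^2 + 21x - 10.
The remaining quadratic factors as (5x - 2)(2x + 5).

(2x + 5)(3x + 14)(5x - 2)(6x - 5)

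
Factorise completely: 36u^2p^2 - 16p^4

Factor out 4p^2, leaving 9u^2 - 4p^2, which is a difference of two squares.

4p^2(3u - 2p)(3u + 2p)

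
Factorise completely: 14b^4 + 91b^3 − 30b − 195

Group as (14b^4 − 30b) + (91b^3 − 195) = 2b(7b^3 − 15) + 13(7b^3 − 15).
Both groups share the factor (7b^3 − 15).

(2b + 13)(7b^3 − 15)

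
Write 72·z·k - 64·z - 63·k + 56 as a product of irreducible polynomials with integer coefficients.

Group as (72·z·k - 64·z) + (-63·k + 56) = 8·z·(9·k - 8) - 7·(9·k - 8).
Both groups share the factor (9·k - 8).

(8·z - 7)·(9·k - 8)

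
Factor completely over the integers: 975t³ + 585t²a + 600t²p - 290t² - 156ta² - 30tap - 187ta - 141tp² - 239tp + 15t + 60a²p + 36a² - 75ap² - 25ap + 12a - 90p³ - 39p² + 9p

(15t - 3a + 6p - 1)(13t - 5p - 3)(5t + 4a + 3p)

Group: 15t(65t² + 52ta + 14tp - 15t - 20ap - 12a - 15p² - 9p) + (-3a + 6p - 1)(65t² + 52ta + 14tp - 15t - 20ap - 12a - 15p² - 9p); both groups contain (65t² + 52ta + 14tp - 15t - 20ap - 12a - 15p² - 9p), so (15t - 3a + 6p - 1) is a factor with cofactor 65t² + 52ta + 14tp - 15t - 20ap - 12a - 15p² - 9p.
The cofactor groups again: 65t² + 52ta + 14tp - 15t - 20ap - 12a - 15p² - 9p = 13t(5t + 4a + 3p) + (-5p - 3)(5t + 4a + 3p); both groups contain (5t + 4a + 3p), giving (13t - 5p - 3)(5t + 4a + 3p).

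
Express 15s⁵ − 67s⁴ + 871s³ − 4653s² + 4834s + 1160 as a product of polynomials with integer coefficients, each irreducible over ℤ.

Trying the rational-root candidates, s = 5/3 is a root, so (3s − 5) divides it; the quotient is 5s⁴ − 14s³ + 267s² − 1106s − 232.
Next, s = −1/5 is a root, so (5s + 1) divides it; the quotient is s³ − 3s² + 54s − 232.
Then s = 4 is a root, so (s − 4) divides it; the quotient is s² + s + 58.
The quadratic s² + s + 58 has discriminant −231 < 0 and is irreducible over ℤ.

(3s − 5)(5s + 1)(s − 4)(s² + s + 58)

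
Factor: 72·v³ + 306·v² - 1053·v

Pull out the common factor 9·v, then factor the remaining trinomial.

9·v·(2·v + 13)·(4·v - 9)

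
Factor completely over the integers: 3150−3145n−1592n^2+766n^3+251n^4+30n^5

Testing divisors of the constant over divisors of the leading coefficient, n = 9/5 is a root, giving the factor (5n−9) and quotient 6n^4+61n^3+263n^2+155n−350.
Then n = −2 is a root, so (n+2) is a factor; dividing leaves 6n^3+49n^2+165n−175.
Next, n = 5/6 is a root, giving the factor (6n−5) and quotient n^2+9n+35.
The quadratic n^2+9n+35 has discriminant −59 < 0 and is irreducible over ℤ.

(5n−9)(6n−5)(n+2)(n^2+9n+35)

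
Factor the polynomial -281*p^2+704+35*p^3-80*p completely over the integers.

By the rational root theorem, p = 8 is a root, so (p-8) divides it; the quotient is 35*p^2-p-88.
The remaining quadratic factors as (7*p+11)(5*p-8).

(5*p-8)*(7*p+11)*(p-8)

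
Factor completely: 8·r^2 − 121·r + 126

Need a pair with product 8·126 = 1008 and sum −121: that's −112 and −9.
Split the middle term: 8·r^2 − 112·r − 9·r + 126 = 8·r·(r − 14) − 9·(r − 14).

(8·r − 9)·(r − 14)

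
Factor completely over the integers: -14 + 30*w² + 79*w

(5*w + 14)*(6*w - 1)

Need a pair with product 30·(-14) = -420 and sum 79: that's 84 and -5.
Split the middle term: 30*w² + 84*w - 5*w - 14 = 6*w*(5*w + 14) - (5*w + 14).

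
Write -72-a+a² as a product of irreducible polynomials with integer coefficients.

Two integers with product -72 and sum -1 are -9 and 8.

(a+8)(a-9)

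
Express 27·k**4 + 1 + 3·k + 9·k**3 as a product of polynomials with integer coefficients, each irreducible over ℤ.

Group as (27·k**4 + 3·k) + (9·k**3 + 1) = 3·k·(9·k**3 + 1) + (9·k**3 + 1).
Both groups share the factor (9·k**3 + 1).

(3·k + 1)·(9·k**3 + 1)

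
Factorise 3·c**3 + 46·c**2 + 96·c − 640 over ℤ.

(3·c − 8)·(c + 10)·(c + 8)

Testing divisors of the constant over divisors of the leading coefficient, c = −8 is a root, so (c + 8) is a factor; dividing leaves 3·c**2 + 22·c − 80.
The remaining quadratic factors as (c + 10)(3·c − 8).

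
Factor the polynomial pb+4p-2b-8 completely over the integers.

(b+4)(p-2)

Group as (pb+4p) + (-2b-8) = p(b+4) - 2(b+4).
Both groups share the factor (b+4).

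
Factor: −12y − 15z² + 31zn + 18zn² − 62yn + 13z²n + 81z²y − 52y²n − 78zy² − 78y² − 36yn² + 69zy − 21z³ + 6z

−(z − 2y)(7z − 13y − 9n − 2)(3z + 2n + 3)

Group: 7z(−3z² + 6zy − 2zn − 3z + 4yn + 6y) + (−13y − 9n − 2)(−3z² + 6zy − 2zn − 3z + 4yn + 6y); both groups contain (−3z² + 6zy − 2zn − 3z + 4yn + 6y), so (7z − 13y − 9n − 2) is a factor with cofactor −3z² + 6zy − 2zn − 3z + 4yn + 6y.
The cofactor groups again: −3z² + 6zy − 2zn − 3z + 4yn + 6y = −3z(z − 2y) + (−2n − 3)(z − 2y); both groups contain (z − 2y), giving −(3z + 2n + 3)(z − 2y).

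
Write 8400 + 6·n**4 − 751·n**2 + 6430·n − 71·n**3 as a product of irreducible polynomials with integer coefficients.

(6·n + 7)·(n + 10)·(n − 15)·(n − 8)

Among the possible rational roots, n = −10 is a root, so (n + 10) divides it; the quotient is 6·n**3 − 131·n**2 + 559·n + 840.
Continuing, n = 8 is a root, giving the factor (n − 8) and quotient 6·n**2 − 83·n − 105.
The remaining quadratic factors as (6·n + 7)(n − 15).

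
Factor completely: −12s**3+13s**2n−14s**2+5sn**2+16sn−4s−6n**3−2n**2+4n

−(4s−3n+2)(s−n)(3s+2n+2)

Group: s(−12s**2+sn−14s+6n**2+2n−4) − n(−12s**2+sn−14s+6n**2+2n−4); both groups contain (−12s**2+sn−14s+6n**2+2n−4), so (s−n) is a factor with cofactor −12s**2+sn−14s+6n**2+2n−4.
The cofactor groups again: −12s**2+sn−14s+6n**2+2n−4 = −3s(4s−3n+2) + (−2n−2)(4s−3n+2); both groups contain (4s−3n+2), giving −(3s+2n+2)(4s−3n+2).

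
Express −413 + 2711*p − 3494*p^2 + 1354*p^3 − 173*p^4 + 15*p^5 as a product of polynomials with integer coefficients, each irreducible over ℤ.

Among the possible rational roots, p = 1 is a root, so (p − 1) is a factor; dividing leaves 15*p^4 − 158*p^3 + 1196*p^2 − 2298*p + 413.
Then p = 1/5 is a root, so (5*p − 1) divides it; the quotient is 3*p^3 − 31*p^2 + 233*p − 413.
Next, p = 7/3 is a root, giving the factor (3*p − 7) and quotient p^2 − 8*p + 59.
The quadratic p^2 − 8*p + 59 has discriminant −172 < 0 and is irreducible over ℤ.

(3*p − 7)*(5*p − 1)*(p − 1)*(p^2 − 8*p + 59)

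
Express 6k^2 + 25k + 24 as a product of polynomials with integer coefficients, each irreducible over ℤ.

(2k + 3)(3k + 8)

Need a pair with product 6·24 = 144 and sum 25: that's 9 and 16.
Split the middle term: 6k^2 + 9k + 16k + 24 = 3k(2k + 3) + 8(2k + 3).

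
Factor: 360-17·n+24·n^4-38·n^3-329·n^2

(2·n-9)·(3·n+8)·(4·n+5)·(n-1)

Testing divisors of the constant over divisors of the leading coefficient, n = -5/4 is a root, giving the factor (4·n+5) and quotient 6·n^3-17·n^2-61·n+72.
Next, n = 1 is a root, so (n-1) divides it; the quotient is 6·n^2-11·n-72.
The remaining quadratic factors as (3·n+8)(2·n-9).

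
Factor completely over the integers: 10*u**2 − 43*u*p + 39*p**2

(10*u − 13*p)*(u − 3*p)

Group: u*(10*u − 13*p) − 3*p*(10*u − 13*p); both groups contain (10*u − 13*p).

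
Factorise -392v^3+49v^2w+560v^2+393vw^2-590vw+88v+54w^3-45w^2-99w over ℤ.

-(7v+6w-11)(7v+w+1)(8v-9w)

Group: 7v(-56v^2+55vw-8v+9w^2+9w) + (6w-11)(-56v^2+55vw-8v+9w^2+9w); both groups contain (-56v^2+55vw-8v+9w^2+9w), so (7v+6w-11) is a factor with cofactor -56v^2+55vw-8v+9w^2+9w.
The cofactor groups again: -56v^2+55vw-8v+9w^2+9w = -8v(7v+w+1) + 9w(7v+w+1); both groups contain (7v+w+1), giving -(8v-9w)(7v+w+1).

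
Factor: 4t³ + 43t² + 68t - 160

(4t - 5)(t + 4)(t + 8)

Among the possible rational roots, t = -4 is a root, so (t + 4) is a factor; dividing leaves 4t² + 27t - 40.
The remaining quadratic factors as (t + 8)(4t - 5).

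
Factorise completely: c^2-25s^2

(c+5s)(c-5s)

Recognize a difference of squares with the parts c and 5s.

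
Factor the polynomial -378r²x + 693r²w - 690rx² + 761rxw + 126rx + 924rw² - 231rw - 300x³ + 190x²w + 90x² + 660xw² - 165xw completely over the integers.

-(6x - 11w)(7r + 5x)(9r + 10x + 12w - 3)

Group: 6x(-63r² - 115rx - 84rw + 21r - 50x² - 60xw + 15x) - 11w(-63r² - 115rx - 84rw + 21r - 50x² - 60xw + 15x); both groups contain (-63r² - 115rx - 84rw + 21r - 50x² - 60xw + 15x), so (6x - 11w) is a factor with cofactor -63r² - 115rx - 84rw + 21r - 50x² - 60xw + 15x.
The cofactor groups again: -63r² - 115rx - 84rw + 21r - 50x² - 60xw + 15x = -9r(7r + 5x) + (-10x - 12w + 3)(7r + 5x); both groups contain (7r + 5x), giving -(9r + 10x + 12w - 3)(7r + 5x).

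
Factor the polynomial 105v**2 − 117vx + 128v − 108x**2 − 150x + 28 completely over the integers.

(15v + 9x + 14)(7v − 12x + 2)

Group: 7v(15v + 9x + 14) + (−12x + 2)(15v + 9x + 14); both groups contain (15v + 9x + 14).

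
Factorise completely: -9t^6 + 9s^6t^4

9t^4(s^3 + t)(s^3 - t)

Pull out the common factor 9t^4, leaving s^6 - t^2.
Recognize a difference of squares with the parts s^3 and t.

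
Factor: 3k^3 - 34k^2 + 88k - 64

(3k - 4)(k - 2)(k - 8)

Among the possible rational roots, k = 2 is a root, so (k - 2) divides it; the quotient is 3k^2 - 28k + 32.
The remaining quadratic factors as (3k - 4)(k - 8).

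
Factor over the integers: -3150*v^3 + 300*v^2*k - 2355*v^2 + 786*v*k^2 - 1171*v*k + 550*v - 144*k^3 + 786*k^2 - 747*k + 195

-(15*v - 3*k + 13)*(14*v - 6*k + 3)*(15*v + 8*k - 5)

Group: 14*v*(-225*v^2 - 75*v*k - 120*v + 24*k^2 - 119*k + 65) + (-6*k + 3)*(-225*v^2 - 75*v*k - 120*v + 24*k^2 - 119*k + 65); both groups contain (-225*v^2 - 75*v*k - 120*v + 24*k^2 - 119*k + 65), so (14*v - 6*k + 3) is a factor with cofactor -225*v^2 - 75*v*k - 120*v + 24*k^2 - 119*k + 65.
The cofactor groups again: -225*v^2 - 75*v*k - 120*v + 24*k^2 - 119*k + 65 = -15*v*(15*v - 3*k + 13) + (-8*k + 5)*(15*v - 3*k + 13); both groups contain (15*v - 3*k + 13), giving -(15*v + 8*k - 5)*(15*v - 3*k + 13).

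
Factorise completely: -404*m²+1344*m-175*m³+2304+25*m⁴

Trying the rational-root candidates, m = 8 is a root, giving the factor (m-8) and quotient 25*m³+25*m²-204*m-288.
Then m = -8/5 is a root, giving the factor (5*m+8) and quotient 5*m²-3*m-36.
The remaining quadratic factors as (m-3)(5*m+12).

(5*m+12)*(5*m+8)*(m-3)*(m-8)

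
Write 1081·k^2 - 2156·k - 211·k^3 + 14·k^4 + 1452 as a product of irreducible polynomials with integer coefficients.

(2·k - 11)·(7·k - 11)·(k - 2)·(k - 6)

Testing divisors of the constant over divisors of the leading coefficient, k = 11/2 is a root, giving the factor (2·k - 11) and quotient 7·k^3 - 67·k^2 + 172·k - 132.
Then k = 2 is a root, giving the factor (k - 2) and quotient 7·k^2 - 53·k + 66.
The remaining quadratic factors as (k - 6)(7·k - 11).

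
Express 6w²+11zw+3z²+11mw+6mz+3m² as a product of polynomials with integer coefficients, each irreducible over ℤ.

(3m+3z+2w)(m+z+3w)

Group: m(3m+3z+2w) + (z+3w)(3m+3z+2w); both groups contain (3m+3z+2w).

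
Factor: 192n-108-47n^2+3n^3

By the rational root theorem, n = 6 is a root, so (n-6) divides it; the quotient is 3n^2-29n+18.
The remaining quadratic factors as (3n-2)(n-9).

(3n-2)(n-6)(n-9)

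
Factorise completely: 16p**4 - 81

(2p)⁴ − (3)⁴ = ((2p)² − (3)²)((2p)² + (3)²); the first factor splits again, the second (4p**2 + 9) is irreducible.

(2p + 3)(2p - 3)(4p**2 + 9)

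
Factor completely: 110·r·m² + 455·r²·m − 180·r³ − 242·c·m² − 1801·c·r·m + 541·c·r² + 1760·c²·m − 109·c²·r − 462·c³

−(11·c − 5·r)·(14·c − 9·r − 2·m)·(3·c + 4·r − 11·m)

Group: 14·c·(−33·c² − 29·c·r + 121·c·m + 20·r² − 55·r·m) + (−9·r − 2·m)·(−33·c² − 29·c·r + 121·c·m + 20·r² − 55·r·m); both groups contain (−33·c² − 29·c·r + 121·c·m + 20·r² − 55·r·m), so (14·c − 9·r − 2·m) is a factor with cofactor −33·c² − 29·c·r + 121·c·m + 20·r² − 55·r·m.
The cofactor groups again: −33·c² − 29·c·r + 121·c·m + 20·r² − 55·r·m = −11·c·(3·c + 4·r − 11·m) + 5·r·(3·c + 4·r − 11·m); both groups contain (3·c + 4·r − 11·m), giving −(11·c − 5·r)·(3·c + 4·r − 11·m).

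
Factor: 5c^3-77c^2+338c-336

Trying the rational-root candidates, c = 6 is a root, so (c-6) is a factor; dividing leaves 5c^2-47c+56.
The remaining quadratic factors as (5c-7)(c-8).

(5c-7)(c-6)(c-8)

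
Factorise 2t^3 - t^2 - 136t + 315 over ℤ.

(2t - 5)(t + 9)(t - 7)

Among the possible rational roots, t = 5/2 is a root, so (2t - 5) divides it; the quotient is t^2 + 2t - 63.
The remaining quadratic factors as (t + 9)(t - 7).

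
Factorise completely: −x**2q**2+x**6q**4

q**2x**2(x**2q+1)(x**2q−1)

Every term has a factor of x**2q**2; factoring it out leaves x**4q**2−1.
Recognize a difference of squares with the parts x**2q and 1.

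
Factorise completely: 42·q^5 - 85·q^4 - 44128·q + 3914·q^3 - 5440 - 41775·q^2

By the rational root theorem, q = -5/6 is a root, giving the factor (6·q + 5) and quotient 7·q^4 - 20·q^3 + 669·q^2 - 7520·q - 1088.
Next, q = -1/7 is a root, so (7·q + 1) divides it; the quotient is q^3 - 3·q^2 + 96·q - 1088.
Continuing, q = 8 is a root, giving the factor (q - 8) and quotient q^2 + 5·q + 136.
The quadratic q^2 + 5·q + 136 has discriminant -519 < 0 and is irreducible over ℤ.

(6·q + 5)·(7·q + 1)·(q - 8)·(q^2 + 5·q + 136)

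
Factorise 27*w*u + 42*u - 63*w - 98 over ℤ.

Group as (27*w*u - 63*w) + (42*u - 98) = 9*w*(3*u - 7) + 14*(3*u - 7).
Both groups share the factor (3*u - 7).

(3*u - 7)*(9*w + 14)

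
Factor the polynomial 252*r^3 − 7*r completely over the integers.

Factor out 7*r, leaving 36*r^2 − 1, which is a difference of two squares.

7*r*(6*r + 1)*(6*r − 1)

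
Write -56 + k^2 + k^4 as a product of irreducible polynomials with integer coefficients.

(k^2 + 8)·(k^2 - 7)

Substitute u = k^2 to get a quadratic in u, then factor.
k^2 + 8 is irreducible over ℤ (always positive, so no real roots).
k^2 - 7 is irreducible over ℤ (7 is not a perfect square).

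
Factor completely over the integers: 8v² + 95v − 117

Need a pair with product 8·(−117) = −936 and sum 95: that's 104 and −9.
Split the middle term: 8v² + 104v − 9v − 117 = 8v(v + 13) − 9(v + 13).

(8v − 9)(v + 13)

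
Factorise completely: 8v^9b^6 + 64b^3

Factor out 8b^3 first: what remains is v^9b^3 + 8.
Recognize a sum of cubes with the parts v^3b and 2.

8b^3(v^3b + 2)(v^6b^2 − 2v^3b + 4)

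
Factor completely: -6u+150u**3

Every term has a factor of 6u. Then 25u**2-1 = (5u)² − (1)².

6u(5u+1)(5u-1)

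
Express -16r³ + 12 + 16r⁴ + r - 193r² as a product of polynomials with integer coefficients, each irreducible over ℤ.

(4r + 1)(4r - 1)(r + 3)(r - 4)

By the rational root theorem, r = 4 is a root, so (r - 4) is a factor; dividing leaves 16r³ + 48r² - r - 3.
Continuing, r = 1/4 is a root, so (4r - 1) divides it; the quotient is 4r² + 13r + 3.
The remaining quadratic factors as (4r + 1)(r + 3).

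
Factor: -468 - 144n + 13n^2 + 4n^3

Among the possible rational roots, n = -13/4 is a root, so (4n + 13) divides it; the quotient is n^2 - 36.
The remaining quadratic factors as (n + 6)(n - 6).

(4n + 13)(n + 6)(n - 6)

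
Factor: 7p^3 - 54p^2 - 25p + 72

Trying the rational-root candidates, p = 1 is a root, giving the factor (p - 1) and quotient 7p^2 - 47p - 72.
The remaining quadratic factors as (p - 8)(7p + 9).

(7p + 9)(p - 1)(p - 8)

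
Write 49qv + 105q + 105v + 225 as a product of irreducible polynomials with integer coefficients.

Group as (49qv + 105q) + (105v + 225) = 7q(7v + 15) + 15(7v + 15).
Both groups share the factor (7v + 15).

(7q + 15)(7v + 15)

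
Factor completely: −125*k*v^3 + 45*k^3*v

Factor out 5*k*v, leaving 9*k^2 − 25*v^2, which is a difference of two squares.

5*k*v*(3*k + 5*v)*(3*k − 5*v)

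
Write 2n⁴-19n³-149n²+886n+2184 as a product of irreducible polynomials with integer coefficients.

(2n-13)(n+2)(n+7)(n-12)

Testing divisors of the constant over divisors of the leading coefficient, n = 12 is a root, so (n-12) divides it; the quotient is 2n³+5n²-89n-182.
Continuing, n = 13/2 is a root, so (2n-13) divides it; the quotient is n²+9n+14.
The remaining quadratic factors as (n+7)(n+2).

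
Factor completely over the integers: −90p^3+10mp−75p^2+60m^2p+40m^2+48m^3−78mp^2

(2m+3p)(4m−5p)(6m+6p+5)

Group: 2m(24m^2−6mp+20m−30p^2−25p) + 3p(24m^2−6mp+20m−30p^2−25p); both groups contain (24m^2−6mp+20m−30p^2−25p), so (2m+3p) is a factor with cofactor 24m^2−6mp+20m−30p^2−25p.
The cofactor groups again: 24m^2−6mp+20m−30p^2−25p = 6m(4m−5p) + (6p+5)(4m−5p); both groups contain (4m−5p), giving (6m+6p+5)(4m−5p).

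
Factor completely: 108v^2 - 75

3(6v + 5)(6v - 5)

Every term has a factor of 3. Then 36v^2 - 25 = (6v)² − (5)².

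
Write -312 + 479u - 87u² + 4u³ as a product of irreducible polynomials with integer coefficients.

Among the possible rational roots, u = 3/4 is a root, giving the factor (4u - 3) and quotient u² - 21u + 104.
The remaining quadratic factors as (u - 13)(u - 8).

(4u - 3)(u - 13)(u - 8)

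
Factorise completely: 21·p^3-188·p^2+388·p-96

(3·p-8)·(7·p-2)·(p-6)

By the rational root theorem, p = 8/3 is a root, giving the factor (3·p-8) and quotient 7·p^2-44·p+12.
The remaining quadratic factors as (7·p-2)(p-6).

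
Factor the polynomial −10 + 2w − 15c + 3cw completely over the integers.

Group as (3cw − 15c) + (2w − 10) = 3c(w − 5) + 2(w − 5).
Both groups share the factor (w − 5).

(3c + 2)(w − 5)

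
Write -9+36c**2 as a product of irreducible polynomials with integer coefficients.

9(2c+1)(2c-1)

Every term has a factor of 9. Then 4c**2-1 = (2c)² − (1)².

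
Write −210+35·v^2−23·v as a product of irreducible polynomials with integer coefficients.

(5·v−14)·(7·v+15)

Need a pair with product 35·(−210) = −7350 and sum −23: that's −98 and 75.
Split the middle term: 35·v^2−98·v + 75·v−210 = 7·v·(5·v−14) + 15·(5·v−14).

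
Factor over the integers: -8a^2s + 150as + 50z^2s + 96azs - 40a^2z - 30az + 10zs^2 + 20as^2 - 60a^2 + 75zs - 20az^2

Group: 2a(-20az - 4as - 30a + 50zs + 10s^2 + 75s) + z(-20az - 4as - 30a + 50zs + 10s^2 + 75s); both groups contain (-20az - 4as - 30a + 50zs + 10s^2 + 75s), so (2a + z) is a factor with cofactor -20az - 4as - 30a + 50zs + 10s^2 + 75s.
The cofactor groups again: -20az - 4as - 30a + 50zs + 10s^2 + 75s = -10z(2a - 5s) + (-2s - 15)(2a - 5s); both groups contain (2a - 5s), giving -(10z + 2s + 15)(2a - 5s).

-(2a + z)(2a - 5s)(10z + 2s + 15)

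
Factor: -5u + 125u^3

Every term has a factor of 5u. Then 25u^2 - 1 = (5u)² − (1)².

5u(5u + 1)(5u - 1)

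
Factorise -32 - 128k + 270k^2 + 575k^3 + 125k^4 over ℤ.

(5k + 1)(5k + 4)(5k - 2)(k + 4)

Trying the rational-root candidates, k = 2/5 is a root, so (5k - 2) divides it; the quotient is 25k^3 + 125k^2 + 104k + 16.
Next, k = -4 is a root, giving the factor (k + 4) and quotient 25k^2 + 25k + 4.
The remaining quadratic factors as (5k + 4)(5k + 1).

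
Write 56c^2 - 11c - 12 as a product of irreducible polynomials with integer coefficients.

Need a pair with product 56·(-12) = -672 and sum -11: that's 21 and -32.
Split the middle term: 56c^2 + 21c - 32c - 12 = 7c(8c + 3) - 4(8c + 3).

(7c - 4)(8c + 3)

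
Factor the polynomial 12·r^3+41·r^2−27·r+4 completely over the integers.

(3·r−1)·(4·r−1)·(r+4)

Testing divisors of the constant over divisors of the leading coefficient, r = −4 is a root, so (r+4) is a factor; dividing leaves 12·r^2−7·r+1.
The remaining quadratic factors as (4·r−1)(3·r−1).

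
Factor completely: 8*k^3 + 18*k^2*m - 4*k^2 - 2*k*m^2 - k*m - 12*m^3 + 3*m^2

Group: 4*k*(2*k^2 + 6*k*m - k + 4*m^2 - m) - 3*m*(2*k^2 + 6*k*m - k + 4*m^2 - m); both groups contain (2*k^2 + 6*k*m - k + 4*m^2 - m), so (4*k - 3*m) is a factor with cofactor 2*k^2 + 6*k*m - k + 4*m^2 - m.
The cofactor groups again: 2*k^2 + 6*k*m - k + 4*m^2 - m = k*(2*k + 4*m - 1) + m*(2*k + 4*m - 1); both groups contain (2*k + 4*m - 1), giving (k + m)*(2*k + 4*m - 1).

(2*k + 4*m - 1)*(4*k - 3*m)*(k + m)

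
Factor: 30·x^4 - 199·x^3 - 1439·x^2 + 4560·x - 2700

By the rational root theorem, x = 10 is a root, giving the factor (x - 10) and quotient 30·x^3 + 101·x^2 - 429·x + 270.
Then x = 9/5 is a root, giving the factor (5·x - 9) and quotient 6·x^2 + 31·x - 30.
The remaining quadratic factors as (x + 6)(6·x - 5).

(5·x - 9)·(6·x - 5)·(x + 6)·(x - 10)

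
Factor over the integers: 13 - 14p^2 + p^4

Substitute u = p^2 to get a quadratic in u, then factor.
p^2 - 1 is a difference of squares.
p^2 - 13 is irreducible over ℤ (13 is not a perfect square).

(p + 1)(p - 1)(p^2 - 13)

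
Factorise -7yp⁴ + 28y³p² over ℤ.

7p²y(2y - p)(2y + p)

Factor out 7yp², leaving 4y² - p², which is a difference of two squares.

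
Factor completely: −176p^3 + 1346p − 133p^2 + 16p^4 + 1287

Testing divisors of the constant over divisors of the leading coefficient, p = −9/4 is a root, so (4p + 9) is a factor; dividing leaves 4p^3 − 53p^2 + 86p + 143.
Then p = 11 is a root, so (p − 11) is a factor; dividing leaves 4p^2 − 9p − 13.
The remaining quadratic factors as (p + 1)(4p − 13).

(4p + 9)(4p − 13)(p + 1)(p − 11)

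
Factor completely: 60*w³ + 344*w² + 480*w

Pull out the common factor 4*w, then factor the remaining trinomial.

4*w*(3*w + 10)*(5*w + 12)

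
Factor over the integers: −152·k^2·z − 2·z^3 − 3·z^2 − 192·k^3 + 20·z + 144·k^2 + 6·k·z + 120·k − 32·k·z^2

−(4·k + 2·z − 5)·(6·k + z)·(8·k + z + 4)

Group: 6·k·(−32·k^2 − 20·k·z + 24·k − 2·z^2 − 3·z + 20) + z·(−32·k^2 − 20·k·z + 24·k − 2·z^2 − 3·z + 20); both groups contain (−32·k^2 − 20·k·z + 24·k − 2·z^2 − 3·z + 20), so (6·k + z) is a factor with cofactor −32·k^2 − 20·k·z + 24·k − 2·z^2 − 3·z + 20.
The cofactor groups again: −32·k^2 − 20·k·z + 24·k − 2·z^2 − 3·z + 20 = −4·k·(8·k + z + 4) + (−2·z + 5)·(8·k + z + 4); both groups contain (8·k + z + 4), giving −(4·k + 2·z − 5)·(8·k + z + 4).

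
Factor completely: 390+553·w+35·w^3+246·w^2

(5·w+13)·(7·w+10)·(w+3)

By the rational root theorem, w = -10/7 is a root, giving the factor (7·w+10) and quotient 5·w^2+28·w+39.
The remaining quadratic factors as (5·w+13)(w+3).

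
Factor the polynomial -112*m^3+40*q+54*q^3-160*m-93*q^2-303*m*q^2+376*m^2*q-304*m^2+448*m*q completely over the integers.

Group: 4*m*(-28*m^2+31*m*q-20*m-6*q^2+5*q) + (-9*q+8)*(-28*m^2+31*m*q-20*m-6*q^2+5*q); both groups contain (-28*m^2+31*m*q-20*m-6*q^2+5*q), so (4*m-9*q+8) is a factor with cofactor -28*m^2+31*m*q-20*m-6*q^2+5*q.
The cofactor groups again: -28*m^2+31*m*q-20*m-6*q^2+5*q = -7*m*(4*m-q) + (6*q-5)*(4*m-q); both groups contain (4*m-q), giving -(7*m-6*q+5)*(4*m-q).

-(4*m-9*q+8)*(4*m-q)*(7*m-6*q+5)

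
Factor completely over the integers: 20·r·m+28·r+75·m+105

Group as (20·r·m+28·r) + (75·m+105) = 4·r·(5·m+7) + 15·(5·m+7).
Both groups share the factor (5·m+7).

(4·r+15)·(5·m+7)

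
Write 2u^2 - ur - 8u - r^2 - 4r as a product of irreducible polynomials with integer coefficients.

Group: 2u(u - r - 4) + r(u - r - 4); both groups contain (u - r - 4).

(u - r - 4)(2u + r)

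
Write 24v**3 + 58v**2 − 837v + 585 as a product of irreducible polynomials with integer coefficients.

Testing divisors of the constant over divisors of the leading coefficient, v = 13/3 is a root, giving the factor (3v − 13) and quotient 8v**2 + 54v − 45.
The remaining quadratic factors as (2v + 15)(4v − 3).

(2v + 15)(3v − 13)(4v − 3)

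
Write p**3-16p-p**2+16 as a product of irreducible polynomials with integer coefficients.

(p+4)(p-1)(p-4)

Testing divisors of the constant over divisors of the leading coefficient, p = 4 is a root, giving the factor (p-4) and quotient p**2+3p-4.
The remaining quadratic factors as (p-1)(p+4).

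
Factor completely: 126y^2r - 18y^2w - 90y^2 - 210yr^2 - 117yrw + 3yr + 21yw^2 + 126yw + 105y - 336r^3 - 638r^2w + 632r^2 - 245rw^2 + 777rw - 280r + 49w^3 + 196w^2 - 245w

(3y - 8r - 7w)(6y + 6r + 7w - 7)(7r - w - 5)

Group: 7r(18y^2 - 30yr - 21yw - 21y - 48r^2 - 98rw + 56r - 49w^2 + 49w) + (-w - 5)(18y^2 - 30yr - 21yw - 21y - 48r^2 - 98rw + 56r - 49w^2 + 49w); both groups contain (18y^2 - 30yr - 21yw - 21y - 48r^2 - 98rw + 56r - 49w^2 + 49w), so (7r - w - 5) is a factor with cofactor 18y^2 - 30yr - 21yw - 21y - 48r^2 - 98rw + 56r - 49w^2 + 49w.
The cofactor groups again: 18y^2 - 30yr - 21yw - 21y - 48r^2 - 98rw + 56r - 49w^2 + 49w = 3y(6y + 6r + 7w - 7) + (-8r - 7w)(6y + 6r + 7w - 7); both groups contain (6y + 6r + 7w - 7), giving (3y - 8r - 7w)(6y + 6r + 7w - 7).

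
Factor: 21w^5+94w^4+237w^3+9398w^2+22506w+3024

(3w+7)(7w+1)(w+8)(w^2-6w+54)

By the rational root theorem, w = -1/7 is a root, so (7w+1) divides it; the quotient is 3w^4+13w^3+32w^2+1338w+3024.
Continuing, w = -7/3 is a root, so (3w+7) divides it; the quotient is w^3+2w^2+6w+432.
Continuing, w = -8 is a root, so (w+8) is a factor; dividing leaves w^2-6w+54.
The quadratic w^2-6w+54 has discriminant -180 < 0 and is irreducible over ℤ.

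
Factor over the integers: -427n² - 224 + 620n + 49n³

By the rational root theorem, n = 7 is a root, so (n - 7) is a factor; dividing leaves 49n² - 84n + 32.
The remaining quadratic factors as (7n - 8)(7n - 4).

(7n - 4)(7n - 8)(n - 7)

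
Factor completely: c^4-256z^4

(c+4z)(c-4z)(c^2+16z^2)

Difference of squares twice: with A = c and B = 4z, A⁴ − B⁴ = (A² − B²)(A² + B²), and A² − B² factors again.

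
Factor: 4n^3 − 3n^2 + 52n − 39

(4n − 3)(n^2 + 13)

Group as (4n^3 + 52n) + (−3n^2 − 39) = 4n(n^2 + 13) − 3(n^2 + 13).
Both groups share the factor (n^2 + 13).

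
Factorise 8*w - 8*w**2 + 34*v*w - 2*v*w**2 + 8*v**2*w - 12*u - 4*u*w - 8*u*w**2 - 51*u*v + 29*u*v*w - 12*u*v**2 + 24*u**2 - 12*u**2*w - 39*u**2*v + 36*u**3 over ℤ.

Group: 4*u*(9*u**2 - 12*u*v - 3*u*w - 3*u + 8*v*w - 2*w**2 + 2*w) + (v + 4)*(9*u**2 - 12*u*v - 3*u*w - 3*u + 8*v*w - 2*w**2 + 2*w); both groups contain (9*u**2 - 12*u*v - 3*u*w - 3*u + 8*v*w - 2*w**2 + 2*w), so (4*u + v + 4) is a factor with cofactor 9*u**2 - 12*u*v - 3*u*w - 3*u + 8*v*w - 2*w**2 + 2*w.
The cofactor groups again: 9*u**2 - 12*u*v - 3*u*w - 3*u + 8*v*w - 2*w**2 + 2*w = 3*u*(3*u - 4*v + w - 1) - 2*w*(3*u - 4*v + w - 1); both groups contain (3*u - 4*v + w - 1), giving (3*u - 2*w)*(3*u - 4*v + w - 1).

(3*u - 2*w)*(3*u - 4*v + w - 1)*(4*u + v + 4)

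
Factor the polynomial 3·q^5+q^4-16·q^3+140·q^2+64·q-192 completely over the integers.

(3·q+4)·(q+4)·(q-1)·(q^2-4·q+12)

By the rational root theorem, q = 1 is a root, giving the factor (q-1) and quotient 3·q^4+4·q^3-12·q^2+128·q+192.
Next, q = -4/3 is a root, so (3·q+4) divides it; the quotient is q^3-4·q+48.
Continuing, q = -4 is a root, so (q+4) divides it; the quotient is q^2-4·q+12.
The quadratic q^2-4·q+12 has discriminant -32 < 0 and is irreducible over ℤ.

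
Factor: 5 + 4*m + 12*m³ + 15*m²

(4*m + 5)*(3*m² + 1)

Group as (12*m³ + 4*m) + (15*m² + 5) = 4*m*(3*m² + 1) + 5*(3*m² + 1).
Both groups share the factor (3*m² + 1).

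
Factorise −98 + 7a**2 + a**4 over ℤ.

(a**2 + 14)(a**2 − 7)

Substitute u = a**2 to get a quadratic in u, then factor.
a**2 − 7 is irreducible over ℤ (7 is not a perfect square).
a**2 + 14 is irreducible over ℤ (always positive, so no real roots).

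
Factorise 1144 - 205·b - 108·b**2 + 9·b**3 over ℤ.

Testing divisors of the constant over divisors of the leading coefficient, b = -11/3 is a root, so (3·b + 11) is a factor; dividing leaves 3·b**2 - 47·b + 104.
The remaining quadratic factors as (b - 13)(3·b - 8).

(3·b + 11)·(3·b - 8)·(b - 13)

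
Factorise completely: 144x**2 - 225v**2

Every term has a factor of 9. Then 16x**2 - 25v**2 = (4x)² − (5v)².

9(4x - 5v)(4x + 5v)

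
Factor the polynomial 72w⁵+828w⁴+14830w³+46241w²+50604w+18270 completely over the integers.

Among the possible rational roots, w = -7/6 is a root, so (6w+7) divides it; the quotient is 12w⁴+124w³+2327w²+4992w+2610.
Then w = -3/2 is a root, giving the factor (2w+3) and quotient 6w³+53w²+1084w+870.
Then w = -5/6 is a root, giving the factor (6w+5) and quotient w²+8w+174.
The quadratic w²+8w+174 has discriminant -632 < 0 and is irreducible over ℤ.

(2w+3)(6w+5)(6w+7)(w²+8w+174)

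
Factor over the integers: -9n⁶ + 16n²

-n²(3n² + 4)(3n² - 4)

Every term has a factor of n²; factoring it out leaves -9n⁴ + 16.
Recognize a difference of squares with the parts 4 and 3n².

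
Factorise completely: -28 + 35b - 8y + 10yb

(2y + 7)(5b - 4)

Group as (10yb - 8y) + (35b - 28) = 2y(5b - 4) + 7(5b - 4).
Both groups share the factor (5b - 4).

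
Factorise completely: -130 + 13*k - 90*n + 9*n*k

Group as (9*n*k - 90*n) + (13*k - 130) = 9*n*(k - 10) + 13*(k - 10).
Both groups share the factor (k - 10).

(9*n + 13)*(k - 10)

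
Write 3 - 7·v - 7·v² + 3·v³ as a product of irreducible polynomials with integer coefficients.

Testing divisors of the constant over divisors of the leading coefficient, v = 3 is a root, so (v - 3) is a factor; dividing leaves 3·v² + 2·v - 1.
The remaining quadratic factors as (v + 1)(3·v - 1).

(3·v - 1)·(v + 1)·(v - 3)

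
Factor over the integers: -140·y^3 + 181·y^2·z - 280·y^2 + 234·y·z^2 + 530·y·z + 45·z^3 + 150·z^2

-(4·y + z)·(5·y + 3·z + 10)·(7·y - 15·z)

Group: 5·y·(-28·y^2 + 53·y·z + 15·z^2) + (3·z + 10)·(-28·y^2 + 53·y·z + 15·z^2); both groups contain (-28·y^2 + 53·y·z + 15·z^2), so (5·y + 3·z + 10) is a factor with cofactor -28·y^2 + 53·y·z + 15·z^2.
The cofactor groups again: -28·y^2 + 53·y·z + 15·z^2 = -7·y·(4·y + z) + 15·z·(4·y + z); both groups contain (4·y + z), giving -(7·y - 15·z)·(4·y + z).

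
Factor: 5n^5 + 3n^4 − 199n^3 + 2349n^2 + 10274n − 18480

(5n − 7)(n + 5)(n + 8)(n^2 − 11n + 66)

Testing divisors of the constant over divisors of the leading coefficient, n = 7/5 is a root, so (5n − 7) is a factor; dividing leaves n^4 + 2n^3 − 37n^2 + 418n + 2640.
Next, n = −5 is a root, giving the factor (n + 5) and quotient n^3 − 3n^2 − 22n + 528.
Then n = −8 is a root, giving the factor (n + 8) and quotient n^2 − 11n + 66.
The quadratic n^2 − 11n + 66 has discriminant −143 < 0 and is irreducible over ℤ.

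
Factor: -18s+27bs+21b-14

(3b-2)(9s+7)

Group as (27bs+21b) + (-18s-14) = 3b(9s+7) - 2(9s+7).
Both groups share the factor (9s+7).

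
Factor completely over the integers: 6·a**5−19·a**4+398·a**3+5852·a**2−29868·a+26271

Trying the rational-root candidates, a = −9 is a root, so (a+9) divides it; the quotient is 6·a**4−73·a**3+1055·a**2−3643·a+2919.
Next, a = 3 is a root, giving the factor (a−3) and quotient 6·a**3−55·a**2+890·a−973.
Next, a = 7/6 is a root, so (6·a−7) divides it; the quotient is a**2−8·a+139.
The quadratic a**2−8·a+139 has discriminant −492 < 0 and is irreducible over ℤ.

(6·a−7)·(a+9)·(a−3)·(a**2−8·a+139)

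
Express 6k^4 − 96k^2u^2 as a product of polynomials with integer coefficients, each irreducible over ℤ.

6k^2(k + 4u)(k − 4u)

Pull out the common factor 6k^2; k^2 − 16u^2 is a difference of squares.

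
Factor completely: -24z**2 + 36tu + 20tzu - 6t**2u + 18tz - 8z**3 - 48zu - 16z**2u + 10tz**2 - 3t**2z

Group: t(-3tz - 6tu + 4z**2 + 8zu) + (-2z - 6)(-3tz - 6tu + 4z**2 + 8zu); both groups contain (-3tz - 6tu + 4z**2 + 8zu), so (t - 2z - 6) is a factor with cofactor -3tz - 6tu + 4z**2 + 8zu.
The cofactor groups again: -3tz - 6tu + 4z**2 + 8zu = -3t(z + 2u) + 4z(z + 2u); both groups contain (z + 2u), giving -(3t - 4z)(z + 2u).

-(z + 2u)(3t - 4z)(t - 2z - 6)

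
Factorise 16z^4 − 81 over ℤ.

Difference of squares twice: with A = 2z and B = 3, A⁴ − B⁴ = (A² − B²)(A² + B²), and A² − B² factors again.

(2z + 3)(2z − 3)(4z^2 + 9)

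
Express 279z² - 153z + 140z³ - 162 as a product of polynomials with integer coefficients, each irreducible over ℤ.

Testing divisors of the constant over divisors of the leading coefficient, z = -3/5 is a root, so (5z + 3) is a factor; dividing leaves 28z² + 39z - 54.
The remaining quadratic factors as (4z + 9)(7z - 6).

(4z + 9)(5z + 3)(7z - 6)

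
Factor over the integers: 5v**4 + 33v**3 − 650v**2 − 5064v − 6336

(5v + 8)(v + 11)(v + 6)(v − 12)

Trying the rational-root candidates, v = −8/5 is a root, giving the factor (5v + 8) and quotient v**3 + 5v**2 − 138v − 792.
Continuing, v = −11 is a root, so (v + 11) divides it; the quotient is v**2 − 6v − 72.
The remaining quadratic factors as (v + 6)(v − 12).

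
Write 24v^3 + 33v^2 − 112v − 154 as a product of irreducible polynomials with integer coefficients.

Group as (24v^3 − 112v) + (33v^2 − 154) = 8v(3v^2 − 14) + 11(3v^2 − 14).
Both groups share the factor (3v^2 − 14).

(8v + 11)(3v^2 − 14)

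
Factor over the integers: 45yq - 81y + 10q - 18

Group as (45yq - 81y) + (10q - 18) = 9y(5q - 9) + 2(5q - 9).
Both groups share the factor (5q - 9).

(5q - 9)(9y + 2)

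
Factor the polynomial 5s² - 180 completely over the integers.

Factor out 5, leaving s² - 36, which is a difference of two squares.

5(s + 6)(s - 6)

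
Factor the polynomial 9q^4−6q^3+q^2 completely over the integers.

q^2(3q−1)^2

Pull out the common factor q^2, leaving 9q^2−6q+1.
Recognize a perfect-square trinomial with the parts 1 and 3q.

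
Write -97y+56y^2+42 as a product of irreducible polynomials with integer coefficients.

(7y-6)(8y-7)

Need a pair with product 56·42 = 2352 and sum -97: that's -48 and -49.
Split the middle term: 56y^2-48y - 49y+42 = 8y(7y-6) - 7(7y-6).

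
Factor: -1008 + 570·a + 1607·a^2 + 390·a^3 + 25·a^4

Among the possible rational roots, a = -8 is a root, giving the factor (a + 8) and quotient 25·a^3 + 190·a^2 + 87·a - 126.
Then a = -7 is a root, giving the factor (a + 7) and quotient 25·a^2 + 15·a - 18.
The remaining quadratic factors as (5·a - 3)(5·a + 6).

(5·a + 6)·(5·a - 3)·(a + 7)·(a + 8)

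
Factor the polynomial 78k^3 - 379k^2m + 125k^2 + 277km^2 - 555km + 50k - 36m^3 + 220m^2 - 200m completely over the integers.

Group: 6k(13k^2 - 61km + 10k + 36m^2 - 40m) + (-m + 5)(13k^2 - 61km + 10k + 36m^2 - 40m); both groups contain (13k^2 - 61km + 10k + 36m^2 - 40m), so (6k - m + 5) is a factor with cofactor 13k^2 - 61km + 10k + 36m^2 - 40m.
The cofactor groups again: 13k^2 - 61km + 10k + 36m^2 - 40m = 13k(k - 4m) + (-9m + 10)(k - 4m); both groups contain (k - 4m), giving (13k - 9m + 10)(k - 4m).

(13k - 9m + 10)(6k - m + 5)(k - 4m)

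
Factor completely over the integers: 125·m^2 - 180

Pull out the common factor 5; 25·m^2 - 36 is a difference of squares.

5·(5·m + 6)·(5·m - 6)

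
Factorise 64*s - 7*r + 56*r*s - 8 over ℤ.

(7*r + 8)*(8*s - 1)

Group as (56*r*s - 7*r) + (64*s - 8) = 7*r*(8*s - 1) + 8*(8*s - 1).
Both groups share the factor (8*s - 1).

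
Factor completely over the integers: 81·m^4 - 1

Difference of squares twice: with A = 3·m and B = 1, A⁴ − B⁴ = (A² − B²)(A² + B²), and A² − B² factors again.

(3·m + 1)·(3·m - 1)·(9·m^2 + 1)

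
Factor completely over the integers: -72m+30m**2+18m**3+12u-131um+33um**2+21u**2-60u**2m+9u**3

(3u-3m+4)(u-6m)(3u+m+3)

Group: 3u(3u**2-17um+3u-6m**2-18m) + (-3m+4)(3u**2-17um+3u-6m**2-18m); both groups contain (3u**2-17um+3u-6m**2-18m), so (3u-3m+4) is a factor with cofactor 3u**2-17um+3u-6m**2-18m.
The cofactor groups again: 3u**2-17um+3u-6m**2-18m = 3u(u-6m) + (m+3)(u-6m); both groups contain (u-6m), giving (3u+m+3)(u-6m).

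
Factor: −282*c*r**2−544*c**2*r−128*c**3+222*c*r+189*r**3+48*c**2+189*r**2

Group: 8*c*(−16*c**2−50*c*r+6*c+21*r**2+21*r) + 9*r*(−16*c**2−50*c*r+6*c+21*r**2+21*r); both groups contain (−16*c**2−50*c*r+6*c+21*r**2+21*r), so (8*c+9*r) is a factor with cofactor −16*c**2−50*c*r+6*c+21*r**2+21*r.
The cofactor groups again: −16*c**2−50*c*r+6*c+21*r**2+21*r = −2*c*(8*c−3*r−3) − 7*r*(8*c−3*r−3); both groups contain (8*c−3*r−3), giving −(2*c+7*r)*(8*c−3*r−3).

−(2*c+7*r)*(8*c+9*r)*(8*c−3*r−3)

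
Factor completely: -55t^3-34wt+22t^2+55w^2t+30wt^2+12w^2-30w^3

Group: 5w(-6w^2+17wt-11t^2) + (5t-2)(-6w^2+17wt-11t^2); both groups contain (-6w^2+17wt-11t^2), so (5w+5t-2) is a factor with cofactor -6w^2+17wt-11t^2.
The cofactor groups again: -6w^2+17wt-11t^2 = -w(6w-11t) + t(6w-11t); both groups contain (6w-11t), giving -(w-t)(6w-11t).

-(6w-11t)(w-t)(5w+5t-2)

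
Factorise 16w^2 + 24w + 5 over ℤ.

Need a pair with product 16·5 = 80 and sum 24: that's 20 and 4.
Split the middle term: 16w^2 + 20w + 4w + 5 = 4w(4w + 5) + (4w + 5).

(4w + 1)(4w + 5)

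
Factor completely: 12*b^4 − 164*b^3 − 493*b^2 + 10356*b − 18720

(2*b − 15)*(6*b − 13)*(b + 8)*(b − 12)

By the rational root theorem, b = 12 is a root, so (b − 12) divides it; the quotient is 12*b^3 − 20*b^2 − 733*b + 1560.
Then b = 13/6 is a root, giving the factor (6*b − 13) and quotient 2*b^2 + b − 120.
The remaining quadratic factors as (b + 8)(2*b − 15).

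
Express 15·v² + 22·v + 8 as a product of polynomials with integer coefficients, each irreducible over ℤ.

Need a pair with product 15·8 = 120 and sum 22: that's 12 and 10.
Split the middle term: 15·v² + 12·v + 10·v + 8 = 3·v·(5·v + 4) + 2·(5·v + 4).

(3·v + 2)·(5·v + 4)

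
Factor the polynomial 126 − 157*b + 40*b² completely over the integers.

(5*b − 14)*(8*b − 9)

Need a pair with product 40·126 = 5040 and sum −157: that's −45 and −112.
Split the middle term: 40*b² − 45*b − 112*b + 126 = 5*b*(8*b − 9) − 14*(8*b − 9).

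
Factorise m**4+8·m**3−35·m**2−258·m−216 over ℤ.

By the rational root theorem, m = 6 is a root, giving the factor (m−6) and quotient m**3+14·m**2+49·m+36.
Next, m = −9 is a root, so (m+9) divides it; the quotient is m**2+5·m+4.
The remaining quadratic factors as (m+1)(m+4).

(m+1)·(m+4)·(m+9)·(m−6)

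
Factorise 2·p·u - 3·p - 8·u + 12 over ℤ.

Group as (2·p·u - 3·p) + (-8·u + 12) = p·(2·u - 3) - 4·(2·u - 3).
Both groups share the factor (2·u - 3).

(2·u - 3)·(p - 4)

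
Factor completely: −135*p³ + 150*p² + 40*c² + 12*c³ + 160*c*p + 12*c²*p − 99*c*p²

(2*c + 3*p)*(2*c + 5*p)*(3*c − 9*p + 10)

Group: 3*c*(4*c² + 16*c*p + 15*p²) + (−9*p + 10)*(4*c² + 16*c*p + 15*p²); both groups contain (4*c² + 16*c*p + 15*p²), so (3*c − 9*p + 10) is a factor with cofactor 4*c² + 16*c*p + 15*p².
The cofactor groups again: 4*c² + 16*c*p + 15*p² = 2*c*(2*c + 3*p) + 5*p*(2*c + 3*p); both groups contain (2*c + 3*p), giving (2*c + 5*p)*(2*c + 3*p).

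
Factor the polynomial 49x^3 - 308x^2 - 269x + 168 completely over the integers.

(7x + 8)(7x - 3)(x - 7)

Testing divisors of the constant over divisors of the leading coefficient, x = -8/7 is a root, so (7x + 8) divides it; the quotient is 7x^2 - 52x + 21.
The remaining quadratic factors as (x - 7)(7x - 3).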